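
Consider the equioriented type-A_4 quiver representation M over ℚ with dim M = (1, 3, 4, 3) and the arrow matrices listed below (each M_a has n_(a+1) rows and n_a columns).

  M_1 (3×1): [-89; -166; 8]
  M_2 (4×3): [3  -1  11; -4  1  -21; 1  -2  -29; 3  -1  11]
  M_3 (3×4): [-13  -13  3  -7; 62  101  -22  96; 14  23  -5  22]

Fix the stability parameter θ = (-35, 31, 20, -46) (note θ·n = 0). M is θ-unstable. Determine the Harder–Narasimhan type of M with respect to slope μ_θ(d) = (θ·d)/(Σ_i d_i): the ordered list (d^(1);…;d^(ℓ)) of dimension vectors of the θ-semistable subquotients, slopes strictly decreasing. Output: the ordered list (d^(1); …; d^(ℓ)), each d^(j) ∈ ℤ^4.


Interval decomposition of M: I[1,4], I[2,3], I[2,4], I[3,4].
HN type (ℓ=4): μ^(1)=51/2; μ^(2)=5/3; μ^(3)=-13; μ^(4)=-35

((0, 1, 1, 0); (0, 2, 2, 2); (0, 0, 1, 1); (1, 0, 0, 0))


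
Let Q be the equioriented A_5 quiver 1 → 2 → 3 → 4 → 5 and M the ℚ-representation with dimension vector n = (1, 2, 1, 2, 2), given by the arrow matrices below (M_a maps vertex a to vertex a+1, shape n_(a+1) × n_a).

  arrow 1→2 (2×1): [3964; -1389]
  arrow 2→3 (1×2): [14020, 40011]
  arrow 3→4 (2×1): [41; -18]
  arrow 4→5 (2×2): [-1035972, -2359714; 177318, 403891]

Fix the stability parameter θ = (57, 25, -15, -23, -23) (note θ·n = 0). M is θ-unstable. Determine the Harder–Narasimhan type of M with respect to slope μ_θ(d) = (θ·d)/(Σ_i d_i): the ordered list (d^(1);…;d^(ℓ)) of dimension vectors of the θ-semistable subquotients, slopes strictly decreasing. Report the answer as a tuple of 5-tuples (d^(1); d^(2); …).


Interval decomposition of M: I[1,4], I[2,2], I[4,5], I[5,5].
HN type (ℓ=3): μ^(1)=25; μ^(2)=11; μ^(3)=-23

((0, 1, 0, 0, 0); (1, 1, 1, 1, 0); (0, 0, 0, 1, 2))


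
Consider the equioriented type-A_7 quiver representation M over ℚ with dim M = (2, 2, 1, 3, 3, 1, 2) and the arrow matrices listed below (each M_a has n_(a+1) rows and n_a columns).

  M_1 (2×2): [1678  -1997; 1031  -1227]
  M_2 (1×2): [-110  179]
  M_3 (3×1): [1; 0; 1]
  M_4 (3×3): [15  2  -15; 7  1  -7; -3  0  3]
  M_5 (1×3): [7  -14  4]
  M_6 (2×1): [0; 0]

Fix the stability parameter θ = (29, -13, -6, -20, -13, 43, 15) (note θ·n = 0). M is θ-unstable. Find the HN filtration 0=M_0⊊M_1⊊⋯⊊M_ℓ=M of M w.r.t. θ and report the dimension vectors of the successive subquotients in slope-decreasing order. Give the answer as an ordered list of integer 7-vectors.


Interval decomposition of M: I[1,2], I[1,4], I[4,5], I[4,6], I[5,5], I[7,7]^2.
HN type (ℓ=6): μ^(1)=43; μ^(2)=15; μ^(3)=8; μ^(4)=-5/2; μ^(5)=-13; μ^(6)=-20

((0, 0, 0, 0, 0, 1, 0); (0, 0, 0, 0, 0, 0, 2); (1, 1, 0, 0, 0, 0, 0); (1, 1, 1, 1, 0, 0, 0); (0, 0, 0, 0, 3, 0, 0); (0, 0, 0, 2, 0, 0, 0))


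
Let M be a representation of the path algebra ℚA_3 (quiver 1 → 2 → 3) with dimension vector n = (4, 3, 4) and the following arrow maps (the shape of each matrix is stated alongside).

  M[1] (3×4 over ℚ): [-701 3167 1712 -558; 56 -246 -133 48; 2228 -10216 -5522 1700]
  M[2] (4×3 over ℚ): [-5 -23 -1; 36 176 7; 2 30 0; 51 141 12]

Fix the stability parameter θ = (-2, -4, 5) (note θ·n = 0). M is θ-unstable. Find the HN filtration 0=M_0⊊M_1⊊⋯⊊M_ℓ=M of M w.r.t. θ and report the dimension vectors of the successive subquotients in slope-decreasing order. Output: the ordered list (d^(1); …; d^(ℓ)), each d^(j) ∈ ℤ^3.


Barcode: M ≅ I[1,1], I[1,2], I[1,3]^2, I[3,3]^2. HN layers by μ_θ (3 steps, strictly decreasing):
  μ^(1)=5; μ^(2)=-2; μ^(3)=-3

((0, 0, 4); (1, 0, 0); (3, 3, 0))


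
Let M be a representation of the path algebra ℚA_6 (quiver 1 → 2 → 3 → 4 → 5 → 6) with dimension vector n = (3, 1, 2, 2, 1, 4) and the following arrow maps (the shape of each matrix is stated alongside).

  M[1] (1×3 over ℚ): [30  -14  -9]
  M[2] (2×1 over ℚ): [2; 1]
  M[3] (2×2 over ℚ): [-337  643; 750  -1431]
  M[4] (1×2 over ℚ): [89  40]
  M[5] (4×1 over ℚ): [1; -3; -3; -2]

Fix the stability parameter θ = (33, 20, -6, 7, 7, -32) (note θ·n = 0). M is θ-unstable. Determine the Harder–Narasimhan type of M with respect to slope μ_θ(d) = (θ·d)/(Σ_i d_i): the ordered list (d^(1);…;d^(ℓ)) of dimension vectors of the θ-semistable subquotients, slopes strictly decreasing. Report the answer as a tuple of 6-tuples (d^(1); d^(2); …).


Interval decomposition of M: I[1,1]^2, I[1,6], I[3,4], I[6,6]^3.
HN type (ℓ=5): μ^(1)=33; μ^(2)=7; μ^(3)=29/6; μ^(4)=-6; μ^(5)=-32

((2, 0, 0, 0, 0, 0); (0, 0, 0, 1, 0, 0); (1, 1, 1, 1, 1, 1); (0, 0, 1, 0, 0, 0); (0, 0, 0, 0, 0, 3))


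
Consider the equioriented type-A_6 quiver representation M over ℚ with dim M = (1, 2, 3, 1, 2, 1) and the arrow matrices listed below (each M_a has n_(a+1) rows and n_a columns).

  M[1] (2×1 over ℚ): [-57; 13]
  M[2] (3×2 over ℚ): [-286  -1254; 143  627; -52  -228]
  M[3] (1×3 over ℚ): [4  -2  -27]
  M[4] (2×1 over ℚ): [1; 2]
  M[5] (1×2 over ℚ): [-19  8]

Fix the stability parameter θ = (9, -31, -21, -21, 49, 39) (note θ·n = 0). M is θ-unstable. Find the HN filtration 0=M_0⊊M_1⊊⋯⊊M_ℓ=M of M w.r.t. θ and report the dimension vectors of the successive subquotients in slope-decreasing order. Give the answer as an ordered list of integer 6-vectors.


Barcode: M ≅ I[1,2], I[2,6], I[3,3]^2, I[5,5]. HN layers by μ_θ (5 steps, strictly decreasing):
  μ^(1)=49; μ^(2)=44; μ^(3)=-11; μ^(4)=-21; μ^(5)=-31

((0, 0, 0, 0, 1, 0); (0, 0, 0, 0, 1, 1); (1, 1, 0, 0, 0, 0); (0, 0, 3, 1, 0, 0); (0, 1, 0, 0, 0, 0))


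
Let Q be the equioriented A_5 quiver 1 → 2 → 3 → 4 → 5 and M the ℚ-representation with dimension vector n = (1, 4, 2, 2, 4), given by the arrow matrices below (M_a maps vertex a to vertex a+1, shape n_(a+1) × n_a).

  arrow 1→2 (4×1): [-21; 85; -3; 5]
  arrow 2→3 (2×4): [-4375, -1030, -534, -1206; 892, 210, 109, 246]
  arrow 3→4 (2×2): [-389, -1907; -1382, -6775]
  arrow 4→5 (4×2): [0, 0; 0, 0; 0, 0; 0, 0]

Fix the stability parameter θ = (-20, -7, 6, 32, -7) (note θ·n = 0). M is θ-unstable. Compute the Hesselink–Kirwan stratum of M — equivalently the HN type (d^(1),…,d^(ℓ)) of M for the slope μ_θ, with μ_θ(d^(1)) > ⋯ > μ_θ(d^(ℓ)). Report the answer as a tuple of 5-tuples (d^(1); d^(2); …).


Via rank(M_{q-1}∘⋯∘M_p): M ≅ I[1,4], I[2,2]^2, I[2,4], I[5,5]^4.
μ_θ-semistable layers: μ^(1)=32; μ^(2)=6; μ^(3)=-7; μ^(4)=-20

((0, 0, 0, 2, 0); (0, 0, 2, 0, 0); (0, 4, 0, 0, 4); (1, 0, 0, 0, 0))


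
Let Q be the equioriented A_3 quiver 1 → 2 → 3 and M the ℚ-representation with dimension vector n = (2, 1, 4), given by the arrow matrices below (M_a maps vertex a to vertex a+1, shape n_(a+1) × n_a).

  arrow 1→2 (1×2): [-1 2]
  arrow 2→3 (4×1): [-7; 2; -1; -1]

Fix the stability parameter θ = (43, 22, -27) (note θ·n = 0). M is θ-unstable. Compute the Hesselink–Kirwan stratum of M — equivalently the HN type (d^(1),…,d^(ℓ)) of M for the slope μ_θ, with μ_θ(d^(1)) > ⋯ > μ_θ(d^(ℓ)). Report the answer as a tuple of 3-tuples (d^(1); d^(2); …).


Interval decomposition of M: I[1,1], I[1,3], I[3,3]^3.
HN type (ℓ=3): μ^(1)=43; μ^(2)=38/3; μ^(3)=-27

((1, 0, 0); (1, 1, 1); (0, 0, 3))


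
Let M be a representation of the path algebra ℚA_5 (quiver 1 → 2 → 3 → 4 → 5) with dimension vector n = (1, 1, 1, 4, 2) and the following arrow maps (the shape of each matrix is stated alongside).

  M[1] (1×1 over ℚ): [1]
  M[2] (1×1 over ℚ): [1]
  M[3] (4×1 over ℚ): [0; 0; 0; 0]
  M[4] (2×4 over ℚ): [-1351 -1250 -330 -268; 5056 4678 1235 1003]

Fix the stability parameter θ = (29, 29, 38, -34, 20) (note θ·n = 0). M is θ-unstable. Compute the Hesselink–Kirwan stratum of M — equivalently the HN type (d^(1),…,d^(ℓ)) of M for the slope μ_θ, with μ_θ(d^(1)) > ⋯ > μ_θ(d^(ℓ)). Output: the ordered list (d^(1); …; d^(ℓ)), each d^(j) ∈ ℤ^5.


Via rank(M_{q-1}∘⋯∘M_p): M ≅ I[1,3], I[4,4]^2, I[4,5]^2.
μ_θ-semistable layers: μ^(1)=38; μ^(2)=29; μ^(3)=20; μ^(4)=-34

((0, 0, 1, 0, 0); (1, 1, 0, 0, 0); (0, 0, 0, 0, 2); (0, 0, 0, 4, 0))


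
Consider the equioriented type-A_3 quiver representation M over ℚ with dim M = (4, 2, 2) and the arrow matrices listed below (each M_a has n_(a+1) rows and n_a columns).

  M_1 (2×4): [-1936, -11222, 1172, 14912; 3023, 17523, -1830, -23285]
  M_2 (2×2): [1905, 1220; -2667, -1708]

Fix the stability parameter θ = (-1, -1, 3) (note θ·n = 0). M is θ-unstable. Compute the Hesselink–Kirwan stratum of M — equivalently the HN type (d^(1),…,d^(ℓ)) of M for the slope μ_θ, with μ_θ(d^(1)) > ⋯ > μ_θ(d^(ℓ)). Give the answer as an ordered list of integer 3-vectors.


Via rank(M_{q-1}∘⋯∘M_p): M ≅ I[1,1]^2, I[1,2], I[1,3], I[3,3].
μ_θ-semistable layers: μ^(1)=3; μ^(2)=-1

((0, 0, 2); (4, 2, 0))


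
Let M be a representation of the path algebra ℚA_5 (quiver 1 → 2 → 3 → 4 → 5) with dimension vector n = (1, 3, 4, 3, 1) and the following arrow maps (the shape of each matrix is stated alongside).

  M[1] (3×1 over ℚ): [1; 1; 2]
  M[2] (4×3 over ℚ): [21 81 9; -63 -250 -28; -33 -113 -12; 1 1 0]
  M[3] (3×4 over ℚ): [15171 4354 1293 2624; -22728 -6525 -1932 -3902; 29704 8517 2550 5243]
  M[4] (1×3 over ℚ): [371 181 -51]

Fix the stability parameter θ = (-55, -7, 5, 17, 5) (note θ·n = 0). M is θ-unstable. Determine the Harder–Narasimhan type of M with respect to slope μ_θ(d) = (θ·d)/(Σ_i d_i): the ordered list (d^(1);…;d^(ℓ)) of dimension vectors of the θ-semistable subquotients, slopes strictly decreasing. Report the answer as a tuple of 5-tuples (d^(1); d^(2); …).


Barcode: M ≅ I[1,5], I[2,4]^2, I[3,3]. HN layers by μ_θ (5 steps, strictly decreasing):
  μ^(1)=17; μ^(2)=11; μ^(3)=5; μ^(4)=-7; μ^(5)=-55

((0, 0, 0, 2, 0); (0, 0, 0, 1, 1); (0, 0, 4, 0, 0); (0, 3, 0, 0, 0); (1, 0, 0, 0, 0))


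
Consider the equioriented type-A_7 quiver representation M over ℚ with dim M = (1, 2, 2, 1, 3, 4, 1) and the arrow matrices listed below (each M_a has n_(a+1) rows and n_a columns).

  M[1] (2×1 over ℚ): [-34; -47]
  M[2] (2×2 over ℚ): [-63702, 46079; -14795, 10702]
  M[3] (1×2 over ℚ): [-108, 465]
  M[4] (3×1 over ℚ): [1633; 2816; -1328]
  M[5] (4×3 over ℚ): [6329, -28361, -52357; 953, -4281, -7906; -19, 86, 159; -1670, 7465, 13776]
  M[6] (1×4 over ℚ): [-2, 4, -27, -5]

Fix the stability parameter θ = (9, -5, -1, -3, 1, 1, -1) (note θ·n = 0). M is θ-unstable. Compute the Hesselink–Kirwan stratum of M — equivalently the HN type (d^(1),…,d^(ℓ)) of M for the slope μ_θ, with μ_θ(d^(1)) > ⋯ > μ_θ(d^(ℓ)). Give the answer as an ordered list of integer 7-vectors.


Interval decomposition of M: I[1,3], I[2,7], I[5,6]^2, I[6,6].
HN type (ℓ=4): μ^(1)=1; μ^(2)=1/3; μ^(3)=-2; μ^(4)=-5

((1, 1, 1, 0, 2, 3, 0); (0, 0, 0, 0, 1, 1, 1); (0, 0, 1, 1, 0, 0, 0); (0, 1, 0, 0, 0, 0, 0))


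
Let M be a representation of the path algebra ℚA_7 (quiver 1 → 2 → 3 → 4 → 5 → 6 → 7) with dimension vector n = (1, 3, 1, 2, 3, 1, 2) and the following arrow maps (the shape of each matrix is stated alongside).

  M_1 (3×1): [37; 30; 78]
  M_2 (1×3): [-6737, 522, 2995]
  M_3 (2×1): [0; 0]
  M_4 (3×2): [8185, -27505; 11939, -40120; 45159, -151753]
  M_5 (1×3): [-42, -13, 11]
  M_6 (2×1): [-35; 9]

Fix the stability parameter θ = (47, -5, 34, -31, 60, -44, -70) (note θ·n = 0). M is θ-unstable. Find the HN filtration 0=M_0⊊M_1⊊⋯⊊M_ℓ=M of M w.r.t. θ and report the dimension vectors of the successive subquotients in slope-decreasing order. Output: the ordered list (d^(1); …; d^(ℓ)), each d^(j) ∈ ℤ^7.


Interval decomposition of M: I[1,3], I[2,2]^2, I[4,5], I[4,7], I[5,5], I[7,7].
HN type (ℓ=7): μ^(1)=60; μ^(2)=34; μ^(3)=21; μ^(4)=-5; μ^(5)=-18; μ^(6)=-31; μ^(7)=-70

((0, 0, 0, 0, 2, 0, 0); (0, 0, 1, 0, 0, 0, 0); (1, 1, 0, 0, 0, 0, 0); (0, 2, 0, 0, 0, 0, 0); (0, 0, 0, 0, 1, 1, 1); (0, 0, 0, 2, 0, 0, 0); (0, 0, 0, 0, 0, 0, 1))


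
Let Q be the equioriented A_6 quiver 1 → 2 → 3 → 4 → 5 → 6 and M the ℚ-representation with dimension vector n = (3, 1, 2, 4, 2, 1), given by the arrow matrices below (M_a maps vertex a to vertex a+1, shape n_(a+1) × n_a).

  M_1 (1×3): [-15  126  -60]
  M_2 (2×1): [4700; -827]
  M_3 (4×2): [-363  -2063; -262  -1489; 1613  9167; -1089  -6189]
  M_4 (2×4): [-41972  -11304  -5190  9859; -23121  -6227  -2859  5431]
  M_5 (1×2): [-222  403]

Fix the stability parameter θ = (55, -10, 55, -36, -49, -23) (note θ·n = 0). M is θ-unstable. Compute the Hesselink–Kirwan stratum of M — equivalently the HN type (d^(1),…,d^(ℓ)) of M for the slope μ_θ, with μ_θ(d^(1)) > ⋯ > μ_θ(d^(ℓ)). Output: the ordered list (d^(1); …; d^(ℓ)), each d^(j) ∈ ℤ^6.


Via rank(M_{q-1}∘⋯∘M_p): M ≅ I[1,1]^2, I[1,5], I[3,6], I[4,4]^2.
μ_θ-semistable layers: μ^(1)=55; μ^(2)=3; μ^(3)=-53/4; μ^(4)=-36

((2, 0, 0, 0, 0, 0); (1, 1, 1, 1, 1, 0); (0, 0, 1, 1, 1, 1); (0, 0, 0, 2, 0, 0))


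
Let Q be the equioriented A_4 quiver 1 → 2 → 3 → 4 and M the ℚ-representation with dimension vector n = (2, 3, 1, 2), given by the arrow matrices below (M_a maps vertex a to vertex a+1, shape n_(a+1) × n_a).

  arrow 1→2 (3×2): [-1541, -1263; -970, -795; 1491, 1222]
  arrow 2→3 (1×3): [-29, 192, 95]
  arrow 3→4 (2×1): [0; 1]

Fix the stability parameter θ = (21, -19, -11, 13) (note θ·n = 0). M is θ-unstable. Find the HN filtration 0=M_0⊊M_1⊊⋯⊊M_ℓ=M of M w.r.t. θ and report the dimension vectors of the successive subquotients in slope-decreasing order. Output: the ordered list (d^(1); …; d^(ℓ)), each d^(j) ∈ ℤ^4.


Barcode: M ≅ I[1,2], I[1,4], I[2,2], I[4,4]. HN layers by μ_θ (4 steps, strictly decreasing):
  μ^(1)=13; μ^(2)=1; μ^(3)=-3; μ^(4)=-19

((0, 0, 0, 2); (1, 1, 0, 0); (1, 1, 1, 0); (0, 1, 0, 0))


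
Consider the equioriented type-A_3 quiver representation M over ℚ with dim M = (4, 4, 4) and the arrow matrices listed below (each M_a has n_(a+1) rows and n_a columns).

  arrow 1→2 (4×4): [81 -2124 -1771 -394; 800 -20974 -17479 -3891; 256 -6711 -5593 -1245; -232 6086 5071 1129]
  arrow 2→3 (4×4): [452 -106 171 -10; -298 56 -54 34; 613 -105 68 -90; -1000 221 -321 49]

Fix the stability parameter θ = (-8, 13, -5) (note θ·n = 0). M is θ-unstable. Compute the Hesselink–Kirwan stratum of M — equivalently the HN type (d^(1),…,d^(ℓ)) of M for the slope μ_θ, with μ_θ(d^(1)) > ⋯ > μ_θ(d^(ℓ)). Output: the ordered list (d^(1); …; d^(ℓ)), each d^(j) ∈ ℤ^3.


Interval decomposition of M: I[1,2], I[1,3]^3, I[3,3].
HN type (ℓ=4): μ^(1)=13; μ^(2)=4; μ^(3)=-5; μ^(4)=-8

((0, 1, 0); (0, 3, 3); (0, 0, 1); (4, 0, 0))


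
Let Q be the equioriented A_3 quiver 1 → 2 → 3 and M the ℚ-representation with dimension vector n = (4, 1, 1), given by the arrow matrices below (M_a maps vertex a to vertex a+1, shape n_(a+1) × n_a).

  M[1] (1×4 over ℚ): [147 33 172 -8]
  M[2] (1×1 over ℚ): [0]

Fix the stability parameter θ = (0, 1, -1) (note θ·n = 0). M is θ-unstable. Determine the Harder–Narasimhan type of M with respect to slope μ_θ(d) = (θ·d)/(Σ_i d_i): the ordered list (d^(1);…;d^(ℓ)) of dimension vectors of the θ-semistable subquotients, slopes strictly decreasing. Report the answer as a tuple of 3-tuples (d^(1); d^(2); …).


Interval decomposition of M: I[1,1]^3, I[1,2], I[3,3].
HN type (ℓ=3): μ^(1)=1; μ^(2)=0; μ^(3)=-1

((0, 1, 0); (4, 0, 0); (0, 0, 1))


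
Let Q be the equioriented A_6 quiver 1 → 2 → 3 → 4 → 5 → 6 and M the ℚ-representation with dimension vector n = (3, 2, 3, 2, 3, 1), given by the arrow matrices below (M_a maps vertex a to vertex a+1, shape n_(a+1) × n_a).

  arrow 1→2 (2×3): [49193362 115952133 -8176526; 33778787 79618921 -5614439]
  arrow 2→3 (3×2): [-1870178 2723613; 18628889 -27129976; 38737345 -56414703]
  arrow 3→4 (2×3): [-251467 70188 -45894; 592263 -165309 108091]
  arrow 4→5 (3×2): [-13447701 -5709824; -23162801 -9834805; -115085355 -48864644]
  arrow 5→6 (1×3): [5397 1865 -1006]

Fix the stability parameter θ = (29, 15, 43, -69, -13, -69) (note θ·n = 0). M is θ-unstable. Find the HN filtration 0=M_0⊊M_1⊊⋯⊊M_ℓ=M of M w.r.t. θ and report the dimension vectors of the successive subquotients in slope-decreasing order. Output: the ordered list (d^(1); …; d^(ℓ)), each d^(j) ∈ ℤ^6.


Interval decomposition of M: I[1,1], I[1,3], I[1,6], I[3,5], I[5,5].
HN type (ℓ=5): μ^(1)=43; μ^(2)=29; μ^(3)=22; μ^(4)=-32/3; μ^(5)=-13

((0, 0, 1, 0, 0, 0); (1, 0, 0, 0, 0, 0); (1, 1, 0, 0, 0, 0); (1, 1, 1, 1, 1, 1); (0, 0, 1, 1, 2, 0))


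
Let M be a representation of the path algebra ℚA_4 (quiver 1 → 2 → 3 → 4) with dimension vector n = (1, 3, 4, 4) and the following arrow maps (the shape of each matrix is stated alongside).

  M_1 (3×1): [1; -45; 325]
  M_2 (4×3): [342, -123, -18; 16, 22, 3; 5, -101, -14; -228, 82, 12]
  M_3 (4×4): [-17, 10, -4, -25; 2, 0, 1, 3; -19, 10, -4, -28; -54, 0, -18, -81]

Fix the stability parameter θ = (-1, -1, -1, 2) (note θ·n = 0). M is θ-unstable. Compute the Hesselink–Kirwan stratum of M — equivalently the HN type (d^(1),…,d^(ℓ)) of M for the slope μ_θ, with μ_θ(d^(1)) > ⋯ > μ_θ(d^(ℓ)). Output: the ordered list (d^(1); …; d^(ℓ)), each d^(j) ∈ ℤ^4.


Via rank(M_{q-1}∘⋯∘M_p): M ≅ I[1,4], I[2,3], I[2,4], I[3,4], I[4,4].
μ_θ-semistable layers: μ^(1)=2; μ^(2)=-1

((0, 0, 0, 4); (1, 3, 4, 0))


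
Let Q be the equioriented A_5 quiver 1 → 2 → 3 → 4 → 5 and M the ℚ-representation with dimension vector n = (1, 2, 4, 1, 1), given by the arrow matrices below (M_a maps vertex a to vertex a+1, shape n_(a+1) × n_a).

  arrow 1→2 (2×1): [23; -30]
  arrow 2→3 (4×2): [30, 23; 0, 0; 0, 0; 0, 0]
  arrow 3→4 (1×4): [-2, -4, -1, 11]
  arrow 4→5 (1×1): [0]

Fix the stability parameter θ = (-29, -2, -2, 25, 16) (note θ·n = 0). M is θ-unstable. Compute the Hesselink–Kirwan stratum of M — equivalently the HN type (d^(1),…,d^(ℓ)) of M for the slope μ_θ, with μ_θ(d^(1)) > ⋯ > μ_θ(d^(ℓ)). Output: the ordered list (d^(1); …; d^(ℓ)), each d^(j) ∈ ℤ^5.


Interval decomposition of M: I[1,2], I[2,4], I[3,3]^3, I[5,5].
HN type (ℓ=4): μ^(1)=25; μ^(2)=16; μ^(3)=-2; μ^(4)=-29

((0, 0, 0, 1, 0); (0, 0, 0, 0, 1); (0, 2, 4, 0, 0); (1, 0, 0, 0, 0))


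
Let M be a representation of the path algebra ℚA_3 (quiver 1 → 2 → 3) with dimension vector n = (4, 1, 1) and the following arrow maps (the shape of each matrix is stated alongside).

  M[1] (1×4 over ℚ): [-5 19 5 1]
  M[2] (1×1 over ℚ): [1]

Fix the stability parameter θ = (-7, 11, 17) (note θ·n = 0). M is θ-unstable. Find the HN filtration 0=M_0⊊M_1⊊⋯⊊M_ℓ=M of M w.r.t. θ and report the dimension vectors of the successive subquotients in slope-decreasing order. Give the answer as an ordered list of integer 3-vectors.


Via rank(M_{q-1}∘⋯∘M_p): M ≅ I[1,1]^3, I[1,3].
μ_θ-semistable layers: μ^(1)=17; μ^(2)=11; μ^(3)=-7

((0, 0, 1); (0, 1, 0); (4, 0, 0))


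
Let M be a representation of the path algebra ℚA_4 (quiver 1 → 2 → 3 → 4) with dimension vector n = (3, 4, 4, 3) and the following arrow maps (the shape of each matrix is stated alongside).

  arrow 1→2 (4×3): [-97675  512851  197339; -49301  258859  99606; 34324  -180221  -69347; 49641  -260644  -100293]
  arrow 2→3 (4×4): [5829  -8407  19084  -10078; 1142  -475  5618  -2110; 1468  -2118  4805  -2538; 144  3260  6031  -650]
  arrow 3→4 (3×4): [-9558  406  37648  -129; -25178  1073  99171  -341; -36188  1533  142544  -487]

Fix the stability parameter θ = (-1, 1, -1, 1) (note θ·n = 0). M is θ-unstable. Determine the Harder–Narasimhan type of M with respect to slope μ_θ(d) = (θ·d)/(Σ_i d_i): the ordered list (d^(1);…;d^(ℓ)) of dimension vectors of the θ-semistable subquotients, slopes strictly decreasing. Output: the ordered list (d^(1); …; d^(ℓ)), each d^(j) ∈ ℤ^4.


Barcode: M ≅ I[1,3], I[1,4]^2, I[2,2], I[3,4]. HN layers by μ_θ (3 steps, strictly decreasing):
  μ^(1)=1; μ^(2)=0; μ^(3)=-1

((0, 1, 0, 3); (0, 3, 3, 0); (3, 0, 1, 0))


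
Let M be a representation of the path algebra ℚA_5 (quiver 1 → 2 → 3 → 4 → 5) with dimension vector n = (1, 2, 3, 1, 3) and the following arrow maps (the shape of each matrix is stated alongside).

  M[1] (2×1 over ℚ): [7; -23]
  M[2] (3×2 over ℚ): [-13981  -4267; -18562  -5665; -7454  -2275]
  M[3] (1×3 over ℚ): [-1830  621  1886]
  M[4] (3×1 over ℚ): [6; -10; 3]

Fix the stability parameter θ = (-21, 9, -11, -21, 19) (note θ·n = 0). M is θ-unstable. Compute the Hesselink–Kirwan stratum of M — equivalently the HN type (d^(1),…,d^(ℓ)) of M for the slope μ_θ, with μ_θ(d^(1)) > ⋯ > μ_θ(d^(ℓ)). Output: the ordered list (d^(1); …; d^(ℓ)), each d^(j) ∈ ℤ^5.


Interval decomposition of M: I[1,5], I[2,3], I[3,3], I[5,5]^2.
HN type (ℓ=5): μ^(1)=19; μ^(2)=-1; μ^(3)=-23/3; μ^(4)=-11; μ^(5)=-21

((0, 0, 0, 0, 3); (0, 1, 1, 0, 0); (0, 1, 1, 1, 0); (0, 0, 1, 0, 0); (1, 0, 0, 0, 0))


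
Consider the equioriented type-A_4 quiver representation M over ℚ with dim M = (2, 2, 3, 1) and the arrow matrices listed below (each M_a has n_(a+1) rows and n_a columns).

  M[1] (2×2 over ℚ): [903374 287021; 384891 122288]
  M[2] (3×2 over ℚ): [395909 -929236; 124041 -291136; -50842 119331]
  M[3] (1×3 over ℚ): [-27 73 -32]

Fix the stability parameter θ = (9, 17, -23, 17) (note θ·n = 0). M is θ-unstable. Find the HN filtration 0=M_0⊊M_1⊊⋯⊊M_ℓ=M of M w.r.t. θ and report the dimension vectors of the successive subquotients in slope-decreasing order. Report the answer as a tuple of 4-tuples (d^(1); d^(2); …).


Via rank(M_{q-1}∘⋯∘M_p): M ≅ I[1,3], I[1,4], I[3,3].
μ_θ-semistable layers: μ^(1)=17; μ^(2)=1; μ^(3)=-23

((0, 0, 0, 1); (2, 2, 2, 0); (0, 0, 1, 0))


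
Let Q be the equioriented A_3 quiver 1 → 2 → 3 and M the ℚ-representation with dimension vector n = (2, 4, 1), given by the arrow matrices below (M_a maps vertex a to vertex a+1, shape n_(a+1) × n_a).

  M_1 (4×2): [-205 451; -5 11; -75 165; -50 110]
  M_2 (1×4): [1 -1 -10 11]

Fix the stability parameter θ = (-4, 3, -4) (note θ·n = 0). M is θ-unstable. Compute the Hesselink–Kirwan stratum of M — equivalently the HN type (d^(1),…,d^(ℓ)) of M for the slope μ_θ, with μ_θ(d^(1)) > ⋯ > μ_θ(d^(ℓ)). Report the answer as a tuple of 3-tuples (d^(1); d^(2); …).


Via rank(M_{q-1}∘⋯∘M_p): M ≅ I[1,1], I[1,2], I[2,2]^2, I[2,3].
μ_θ-semistable layers: μ^(1)=3; μ^(2)=-1/2; μ^(3)=-4

((0, 3, 0); (0, 1, 1); (2, 0, 0))


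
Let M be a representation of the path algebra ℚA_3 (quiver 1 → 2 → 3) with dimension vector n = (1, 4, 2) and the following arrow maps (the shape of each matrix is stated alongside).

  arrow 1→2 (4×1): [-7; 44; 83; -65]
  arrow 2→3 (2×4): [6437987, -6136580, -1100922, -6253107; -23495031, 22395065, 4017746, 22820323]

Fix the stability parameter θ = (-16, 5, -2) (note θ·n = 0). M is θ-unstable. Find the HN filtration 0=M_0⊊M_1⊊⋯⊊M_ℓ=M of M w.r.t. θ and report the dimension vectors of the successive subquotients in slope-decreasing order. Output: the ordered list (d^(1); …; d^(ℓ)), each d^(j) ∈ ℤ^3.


Barcode: M ≅ I[1,2], I[2,2], I[2,3]^2. HN layers by μ_θ (3 steps, strictly decreasing):
  μ^(1)=5; μ^(2)=3/2; μ^(3)=-16

((0, 2, 0); (0, 2, 2); (1, 0, 0))


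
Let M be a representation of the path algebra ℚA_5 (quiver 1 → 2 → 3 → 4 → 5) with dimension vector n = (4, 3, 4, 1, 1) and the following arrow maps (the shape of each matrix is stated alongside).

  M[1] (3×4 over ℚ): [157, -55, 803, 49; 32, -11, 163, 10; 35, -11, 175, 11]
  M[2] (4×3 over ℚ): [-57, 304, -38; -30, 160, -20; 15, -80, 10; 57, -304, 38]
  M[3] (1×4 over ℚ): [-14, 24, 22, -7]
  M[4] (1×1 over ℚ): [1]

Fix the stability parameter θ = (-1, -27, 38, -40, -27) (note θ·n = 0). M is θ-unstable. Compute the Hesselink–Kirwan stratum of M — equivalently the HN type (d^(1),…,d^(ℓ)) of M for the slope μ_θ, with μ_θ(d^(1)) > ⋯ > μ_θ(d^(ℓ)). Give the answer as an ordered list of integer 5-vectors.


Interval decomposition of M: I[1,1]^2, I[1,2], I[1,5], I[2,2], I[3,3]^3.
HN type (ℓ=5): μ^(1)=38; μ^(2)=-1; μ^(3)=-29/3; μ^(4)=-14; μ^(5)=-27

((0, 0, 3, 0, 0); (2, 0, 0, 0, 0); (0, 0, 1, 1, 1); (2, 2, 0, 0, 0); (0, 1, 0, 0, 0))


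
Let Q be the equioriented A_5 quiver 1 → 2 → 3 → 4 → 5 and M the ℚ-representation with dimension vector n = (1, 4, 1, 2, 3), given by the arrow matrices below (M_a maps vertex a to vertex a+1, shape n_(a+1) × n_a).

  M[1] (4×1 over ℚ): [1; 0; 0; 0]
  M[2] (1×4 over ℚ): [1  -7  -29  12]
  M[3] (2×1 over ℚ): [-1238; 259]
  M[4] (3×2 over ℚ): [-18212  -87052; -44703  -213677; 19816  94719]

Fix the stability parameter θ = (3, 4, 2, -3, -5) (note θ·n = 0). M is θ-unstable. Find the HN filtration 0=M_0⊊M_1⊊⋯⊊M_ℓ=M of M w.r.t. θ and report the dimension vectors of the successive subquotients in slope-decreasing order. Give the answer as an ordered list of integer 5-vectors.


Barcode: M ≅ I[1,5], I[2,2]^3, I[4,5], I[5,5]. HN layers by μ_θ (4 steps, strictly decreasing):
  μ^(1)=4; μ^(2)=1/5; μ^(3)=-4; μ^(4)=-5

((0, 3, 0, 0, 0); (1, 1, 1, 1, 1); (0, 0, 0, 1, 1); (0, 0, 0, 0, 1))


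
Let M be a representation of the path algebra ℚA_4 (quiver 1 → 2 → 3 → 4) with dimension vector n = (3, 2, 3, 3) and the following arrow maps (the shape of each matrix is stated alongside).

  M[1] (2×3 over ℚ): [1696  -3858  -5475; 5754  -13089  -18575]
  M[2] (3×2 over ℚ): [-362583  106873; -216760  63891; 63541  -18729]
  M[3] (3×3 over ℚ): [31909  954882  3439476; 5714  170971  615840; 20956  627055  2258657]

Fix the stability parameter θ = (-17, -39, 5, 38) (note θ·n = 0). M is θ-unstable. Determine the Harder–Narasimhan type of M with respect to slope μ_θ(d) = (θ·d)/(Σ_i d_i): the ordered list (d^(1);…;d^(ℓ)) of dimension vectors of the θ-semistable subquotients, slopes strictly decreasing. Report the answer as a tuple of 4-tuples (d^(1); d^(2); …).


Via rank(M_{q-1}∘⋯∘M_p): M ≅ I[1,1], I[1,4]^2, I[3,4].
μ_θ-semistable layers: μ^(1)=38; μ^(2)=5; μ^(3)=-17; μ^(4)=-28

((0, 0, 0, 3); (0, 0, 3, 0); (1, 0, 0, 0); (2, 2, 0, 0))


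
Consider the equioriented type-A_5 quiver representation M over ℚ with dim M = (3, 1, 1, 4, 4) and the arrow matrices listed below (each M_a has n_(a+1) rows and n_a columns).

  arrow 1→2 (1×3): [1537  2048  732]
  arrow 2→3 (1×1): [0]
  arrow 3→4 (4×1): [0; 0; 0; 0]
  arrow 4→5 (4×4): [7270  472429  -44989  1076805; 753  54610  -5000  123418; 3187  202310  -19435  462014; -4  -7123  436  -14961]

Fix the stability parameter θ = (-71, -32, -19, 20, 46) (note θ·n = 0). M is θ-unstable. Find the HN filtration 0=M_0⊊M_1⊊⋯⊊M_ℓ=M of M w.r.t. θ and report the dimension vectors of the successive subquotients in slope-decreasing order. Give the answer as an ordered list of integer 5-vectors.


Barcode: M ≅ I[1,1]^2, I[1,2], I[3,3], I[4,5]^4. HN layers by μ_θ (5 steps, strictly decreasing):
  μ^(1)=46; μ^(2)=20; μ^(3)=-19; μ^(4)=-32; μ^(5)=-71

((0, 0, 0, 0, 4); (0, 0, 0, 4, 0); (0, 0, 1, 0, 0); (0, 1, 0, 0, 0); (3, 0, 0, 0, 0))


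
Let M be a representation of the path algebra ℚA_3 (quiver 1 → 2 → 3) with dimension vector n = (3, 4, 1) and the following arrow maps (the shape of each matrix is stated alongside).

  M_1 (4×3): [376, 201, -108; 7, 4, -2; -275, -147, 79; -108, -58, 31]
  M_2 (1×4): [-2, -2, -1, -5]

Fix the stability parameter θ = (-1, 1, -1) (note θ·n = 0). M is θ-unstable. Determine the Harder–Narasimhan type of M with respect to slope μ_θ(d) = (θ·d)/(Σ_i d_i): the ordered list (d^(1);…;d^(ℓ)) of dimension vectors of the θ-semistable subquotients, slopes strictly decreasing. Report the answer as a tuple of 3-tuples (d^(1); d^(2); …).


Barcode: M ≅ I[1,2]^2, I[1,3], I[2,2]. HN layers by μ_θ (3 steps, strictly decreasing):
  μ^(1)=1; μ^(2)=0; μ^(3)=-1

((0, 3, 0); (0, 1, 1); (3, 0, 0))


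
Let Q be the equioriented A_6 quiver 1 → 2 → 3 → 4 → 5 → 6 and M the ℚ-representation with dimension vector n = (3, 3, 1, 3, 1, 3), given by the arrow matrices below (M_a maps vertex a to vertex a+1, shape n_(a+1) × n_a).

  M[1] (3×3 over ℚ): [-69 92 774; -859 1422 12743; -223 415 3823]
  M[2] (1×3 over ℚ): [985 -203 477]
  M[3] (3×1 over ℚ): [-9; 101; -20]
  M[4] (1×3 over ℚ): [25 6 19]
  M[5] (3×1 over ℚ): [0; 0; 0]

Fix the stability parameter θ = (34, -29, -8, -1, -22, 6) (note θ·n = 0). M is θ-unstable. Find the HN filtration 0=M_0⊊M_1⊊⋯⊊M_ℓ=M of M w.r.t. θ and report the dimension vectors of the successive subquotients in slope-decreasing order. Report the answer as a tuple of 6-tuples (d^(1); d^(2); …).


Via rank(M_{q-1}∘⋯∘M_p): M ≅ I[1,2]^2, I[1,5], I[4,4]^2, I[6,6]^3.
μ_θ-semistable layers: μ^(1)=6; μ^(2)=5/2; μ^(3)=-1; μ^(4)=-26/5

((0, 0, 0, 0, 0, 3); (2, 2, 0, 0, 0, 0); (0, 0, 0, 2, 0, 0); (1, 1, 1, 1, 1, 0))


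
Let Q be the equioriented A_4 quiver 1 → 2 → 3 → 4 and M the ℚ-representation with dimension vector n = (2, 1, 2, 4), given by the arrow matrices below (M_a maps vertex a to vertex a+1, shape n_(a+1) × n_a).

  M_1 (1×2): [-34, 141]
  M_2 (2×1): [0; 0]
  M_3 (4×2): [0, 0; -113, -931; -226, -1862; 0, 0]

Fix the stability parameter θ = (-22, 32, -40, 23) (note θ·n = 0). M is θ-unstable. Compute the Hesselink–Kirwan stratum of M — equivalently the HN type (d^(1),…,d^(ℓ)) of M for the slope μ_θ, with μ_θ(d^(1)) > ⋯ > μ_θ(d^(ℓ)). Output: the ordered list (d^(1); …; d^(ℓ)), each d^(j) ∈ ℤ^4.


Via rank(M_{q-1}∘⋯∘M_p): M ≅ I[1,1], I[1,2], I[3,3], I[3,4], I[4,4]^3.
μ_θ-semistable layers: μ^(1)=32; μ^(2)=23; μ^(3)=-22; μ^(4)=-40

((0, 1, 0, 0); (0, 0, 0, 4); (2, 0, 0, 0); (0, 0, 2, 0))


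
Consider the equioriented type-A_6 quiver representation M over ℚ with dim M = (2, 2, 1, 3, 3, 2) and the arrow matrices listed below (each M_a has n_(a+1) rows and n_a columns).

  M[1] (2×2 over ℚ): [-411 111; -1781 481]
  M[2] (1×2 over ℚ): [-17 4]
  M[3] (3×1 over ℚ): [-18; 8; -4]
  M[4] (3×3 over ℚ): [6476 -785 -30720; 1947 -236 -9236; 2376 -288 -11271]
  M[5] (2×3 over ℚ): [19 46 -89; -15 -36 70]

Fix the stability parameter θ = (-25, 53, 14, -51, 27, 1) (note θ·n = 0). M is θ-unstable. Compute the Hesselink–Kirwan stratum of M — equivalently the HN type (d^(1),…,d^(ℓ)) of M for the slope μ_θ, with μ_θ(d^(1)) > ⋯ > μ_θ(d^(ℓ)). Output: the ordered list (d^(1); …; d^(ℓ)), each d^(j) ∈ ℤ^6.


Interval decomposition of M: I[1,1], I[1,5], I[2,2], I[4,6]^2.
HN type (ℓ=6): μ^(1)=53; μ^(2)=27; μ^(3)=14; μ^(4)=16/3; μ^(5)=-25; μ^(6)=-51

((0, 1, 0, 0, 0, 0); (0, 0, 0, 0, 1, 0); (0, 0, 0, 0, 2, 2); (0, 1, 1, 1, 0, 0); (2, 0, 0, 0, 0, 0); (0, 0, 0, 2, 0, 0))


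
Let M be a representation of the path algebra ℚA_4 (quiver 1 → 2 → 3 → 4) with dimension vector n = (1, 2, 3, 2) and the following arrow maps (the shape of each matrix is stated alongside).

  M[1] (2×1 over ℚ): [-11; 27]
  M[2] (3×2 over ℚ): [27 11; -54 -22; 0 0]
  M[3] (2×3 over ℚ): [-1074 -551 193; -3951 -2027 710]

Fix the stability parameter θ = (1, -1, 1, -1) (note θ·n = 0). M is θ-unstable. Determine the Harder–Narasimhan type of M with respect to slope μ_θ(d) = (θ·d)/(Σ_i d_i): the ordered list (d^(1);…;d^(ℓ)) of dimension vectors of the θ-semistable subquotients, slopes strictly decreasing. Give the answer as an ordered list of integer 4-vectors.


Barcode: M ≅ I[1,2], I[2,4], I[3,3], I[3,4]. HN layers by μ_θ (3 steps, strictly decreasing):
  μ^(1)=1; μ^(2)=0; μ^(3)=-1

((0, 0, 1, 0); (1, 1, 2, 2); (0, 1, 0, 0))


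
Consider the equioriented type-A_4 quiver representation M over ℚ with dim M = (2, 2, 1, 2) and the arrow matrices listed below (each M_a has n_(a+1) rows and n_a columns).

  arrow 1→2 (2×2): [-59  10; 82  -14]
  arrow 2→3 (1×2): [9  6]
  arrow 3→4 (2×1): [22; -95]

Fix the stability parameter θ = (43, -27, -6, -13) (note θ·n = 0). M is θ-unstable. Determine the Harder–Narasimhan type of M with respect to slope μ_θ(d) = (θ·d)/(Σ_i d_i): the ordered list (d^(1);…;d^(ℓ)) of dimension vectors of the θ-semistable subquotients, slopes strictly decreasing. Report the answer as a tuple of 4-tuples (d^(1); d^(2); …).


Interval decomposition of M: I[1,2], I[1,4], I[4,4].
HN type (ℓ=3): μ^(1)=8; μ^(2)=-3/4; μ^(3)=-13

((1, 1, 0, 0); (1, 1, 1, 1); (0, 0, 0, 1))


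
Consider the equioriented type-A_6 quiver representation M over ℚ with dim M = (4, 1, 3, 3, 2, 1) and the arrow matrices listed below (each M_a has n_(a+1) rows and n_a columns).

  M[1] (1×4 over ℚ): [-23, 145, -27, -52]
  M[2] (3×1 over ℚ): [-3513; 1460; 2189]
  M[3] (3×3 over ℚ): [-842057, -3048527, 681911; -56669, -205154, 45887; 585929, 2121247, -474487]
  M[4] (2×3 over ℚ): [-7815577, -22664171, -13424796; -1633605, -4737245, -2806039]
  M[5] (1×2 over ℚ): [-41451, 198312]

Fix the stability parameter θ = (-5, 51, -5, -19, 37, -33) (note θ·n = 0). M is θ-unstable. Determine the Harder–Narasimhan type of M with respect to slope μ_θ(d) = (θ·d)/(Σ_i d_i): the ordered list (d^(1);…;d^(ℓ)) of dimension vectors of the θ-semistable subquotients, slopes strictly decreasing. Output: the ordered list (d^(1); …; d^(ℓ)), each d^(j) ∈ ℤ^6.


Interval decomposition of M: I[1,1]^3, I[1,3], I[3,5], I[3,6], I[4,4].
HN type (ℓ=6): μ^(1)=37; μ^(2)=23; μ^(3)=2; μ^(4)=-5; μ^(5)=-12; μ^(6)=-19

((0, 0, 0, 0, 1, 0); (0, 1, 1, 0, 0, 0); (0, 0, 0, 0, 1, 1); (4, 0, 0, 0, 0, 0); (0, 0, 2, 2, 0, 0); (0, 0, 0, 1, 0, 0))


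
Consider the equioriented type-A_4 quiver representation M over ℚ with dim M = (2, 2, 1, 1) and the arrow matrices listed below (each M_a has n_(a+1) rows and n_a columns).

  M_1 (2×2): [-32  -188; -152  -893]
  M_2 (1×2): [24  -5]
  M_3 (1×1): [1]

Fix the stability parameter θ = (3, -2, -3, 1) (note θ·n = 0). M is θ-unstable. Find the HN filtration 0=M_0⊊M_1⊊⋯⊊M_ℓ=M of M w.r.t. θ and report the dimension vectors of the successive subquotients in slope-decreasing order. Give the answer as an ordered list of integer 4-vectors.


Interval decomposition of M: I[1,1], I[1,4], I[2,2].
HN type (ℓ=4): μ^(1)=3; μ^(2)=1; μ^(3)=-2/3; μ^(4)=-2

((1, 0, 0, 0); (0, 0, 0, 1); (1, 1, 1, 0); (0, 1, 0, 0))


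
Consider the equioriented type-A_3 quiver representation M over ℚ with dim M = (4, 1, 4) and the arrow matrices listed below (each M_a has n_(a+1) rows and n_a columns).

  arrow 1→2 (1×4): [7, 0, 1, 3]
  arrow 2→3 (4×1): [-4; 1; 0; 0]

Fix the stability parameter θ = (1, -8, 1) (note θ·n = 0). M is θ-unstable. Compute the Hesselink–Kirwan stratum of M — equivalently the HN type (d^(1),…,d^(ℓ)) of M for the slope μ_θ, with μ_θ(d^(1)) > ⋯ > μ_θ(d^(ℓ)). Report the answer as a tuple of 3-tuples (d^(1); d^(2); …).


Via rank(M_{q-1}∘⋯∘M_p): M ≅ I[1,1]^3, I[1,3], I[3,3]^3.
μ_θ-semistable layers: μ^(1)=1; μ^(2)=-7/2

((3, 0, 4); (1, 1, 0))


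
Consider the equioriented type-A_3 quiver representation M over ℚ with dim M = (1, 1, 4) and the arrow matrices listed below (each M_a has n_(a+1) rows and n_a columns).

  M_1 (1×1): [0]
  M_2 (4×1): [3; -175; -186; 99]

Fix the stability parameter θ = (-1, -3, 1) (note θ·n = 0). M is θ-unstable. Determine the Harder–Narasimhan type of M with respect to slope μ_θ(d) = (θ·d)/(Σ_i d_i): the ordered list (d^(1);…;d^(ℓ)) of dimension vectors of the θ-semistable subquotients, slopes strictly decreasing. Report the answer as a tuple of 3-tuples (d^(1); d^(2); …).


Via rank(M_{q-1}∘⋯∘M_p): M ≅ I[1,1], I[2,3], I[3,3]^3.
μ_θ-semistable layers: μ^(1)=1; μ^(2)=-1; μ^(3)=-3

((0, 0, 4); (1, 0, 0); (0, 1, 0))


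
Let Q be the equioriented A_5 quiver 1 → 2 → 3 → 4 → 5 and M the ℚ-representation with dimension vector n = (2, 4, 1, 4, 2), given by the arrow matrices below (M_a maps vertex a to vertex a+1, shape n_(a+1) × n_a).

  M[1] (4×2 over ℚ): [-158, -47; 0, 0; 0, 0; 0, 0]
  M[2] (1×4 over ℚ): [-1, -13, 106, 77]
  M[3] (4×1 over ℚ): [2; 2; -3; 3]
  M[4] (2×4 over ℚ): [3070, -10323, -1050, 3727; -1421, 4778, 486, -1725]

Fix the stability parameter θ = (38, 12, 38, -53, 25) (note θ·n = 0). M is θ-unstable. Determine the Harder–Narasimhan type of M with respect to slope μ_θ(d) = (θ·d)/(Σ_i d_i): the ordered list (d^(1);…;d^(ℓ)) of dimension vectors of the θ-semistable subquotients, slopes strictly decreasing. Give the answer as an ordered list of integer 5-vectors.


Barcode: M ≅ I[1,1], I[1,5], I[2,2]^3, I[4,4]^2, I[4,5]. HN layers by μ_θ (5 steps, strictly decreasing):
  μ^(1)=38; μ^(2)=25; μ^(3)=12; μ^(4)=35/4; μ^(5)=-53

((1, 0, 0, 0, 0); (0, 0, 0, 0, 2); (0, 3, 0, 0, 0); (1, 1, 1, 1, 0); (0, 0, 0, 3, 0))


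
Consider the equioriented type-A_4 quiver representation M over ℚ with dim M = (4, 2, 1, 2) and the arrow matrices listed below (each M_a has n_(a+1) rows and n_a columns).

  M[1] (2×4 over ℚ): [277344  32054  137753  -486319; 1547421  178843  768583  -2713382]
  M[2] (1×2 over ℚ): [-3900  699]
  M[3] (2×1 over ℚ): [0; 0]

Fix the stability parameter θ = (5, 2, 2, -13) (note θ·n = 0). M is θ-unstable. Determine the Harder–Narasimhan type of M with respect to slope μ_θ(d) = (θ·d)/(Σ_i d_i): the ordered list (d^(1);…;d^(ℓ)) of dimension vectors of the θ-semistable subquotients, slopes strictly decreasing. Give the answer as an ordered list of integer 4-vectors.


Barcode: M ≅ I[1,1]^2, I[1,2], I[1,3], I[4,4]^2. HN layers by μ_θ (4 steps, strictly decreasing):
  μ^(1)=5; μ^(2)=7/2; μ^(3)=3; μ^(4)=-13

((2, 0, 0, 0); (1, 1, 0, 0); (1, 1, 1, 0); (0, 0, 0, 2))


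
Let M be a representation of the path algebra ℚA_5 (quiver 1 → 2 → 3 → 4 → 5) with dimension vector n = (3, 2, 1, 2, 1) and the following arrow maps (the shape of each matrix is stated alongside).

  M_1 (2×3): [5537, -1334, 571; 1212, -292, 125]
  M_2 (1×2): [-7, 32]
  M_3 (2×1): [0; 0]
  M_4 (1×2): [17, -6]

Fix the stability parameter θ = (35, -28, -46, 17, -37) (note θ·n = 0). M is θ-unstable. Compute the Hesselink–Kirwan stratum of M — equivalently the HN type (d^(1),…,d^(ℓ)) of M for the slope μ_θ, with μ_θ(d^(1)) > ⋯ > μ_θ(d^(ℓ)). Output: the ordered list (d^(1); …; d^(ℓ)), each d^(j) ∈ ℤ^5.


Interval decomposition of M: I[1,1], I[1,2], I[1,3], I[4,4], I[4,5].
HN type (ℓ=5): μ^(1)=35; μ^(2)=17; μ^(3)=7/2; μ^(4)=-10; μ^(5)=-13

((1, 0, 0, 0, 0); (0, 0, 0, 1, 0); (1, 1, 0, 0, 0); (0, 0, 0, 1, 1); (1, 1, 1, 0, 0))


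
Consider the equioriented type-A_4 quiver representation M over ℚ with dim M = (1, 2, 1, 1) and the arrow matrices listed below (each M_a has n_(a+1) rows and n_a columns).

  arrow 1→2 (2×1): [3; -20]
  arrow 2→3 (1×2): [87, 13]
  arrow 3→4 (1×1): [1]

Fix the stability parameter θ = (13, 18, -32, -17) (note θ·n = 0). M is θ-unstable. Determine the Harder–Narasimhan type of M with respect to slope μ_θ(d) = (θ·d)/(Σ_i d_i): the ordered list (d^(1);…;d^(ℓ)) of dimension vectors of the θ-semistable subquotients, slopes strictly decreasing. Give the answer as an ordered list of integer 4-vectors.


Barcode: M ≅ I[1,4], I[2,2]. HN layers by μ_θ (2 steps, strictly decreasing):
  μ^(1)=18; μ^(2)=-9/2

((0, 1, 0, 0); (1, 1, 1, 1))


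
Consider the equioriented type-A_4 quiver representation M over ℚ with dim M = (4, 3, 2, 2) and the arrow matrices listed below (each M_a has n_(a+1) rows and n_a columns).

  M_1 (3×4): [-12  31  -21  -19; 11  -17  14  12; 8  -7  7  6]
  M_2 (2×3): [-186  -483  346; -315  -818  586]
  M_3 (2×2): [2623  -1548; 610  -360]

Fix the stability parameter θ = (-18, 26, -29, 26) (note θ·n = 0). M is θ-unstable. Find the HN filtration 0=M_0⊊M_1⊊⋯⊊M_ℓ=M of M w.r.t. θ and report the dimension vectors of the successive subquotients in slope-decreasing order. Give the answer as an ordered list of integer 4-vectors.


Interval decomposition of M: I[1,1], I[1,2], I[1,3], I[1,4], I[4,4].
HN type (ℓ=3): μ^(1)=26; μ^(2)=-3/2; μ^(3)=-18

((0, 1, 0, 2); (0, 2, 2, 0); (4, 0, 0, 0))
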